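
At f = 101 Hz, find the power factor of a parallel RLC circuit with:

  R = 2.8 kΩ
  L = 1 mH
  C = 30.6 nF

Step 1 — Angular frequency: ω = 2π·f = 2π·101 = 634.6 rad/s.
Step 2 — Component impedances:
  R: Z = R = 2800 Ω
  L: Z = jωL = j·634.6·0.001 = 0 + j0.6346 Ω
  C: Z = 1/(jωC) = -j/(ω·C) = 0 - j5.15e+04 Ω
Step 3 — Parallel combination: 1/Z_total = 1/R + 1/L + 1/C; Z_total = 0.0001438 + j0.6346 Ω = 0.6346∠90.0° Ω.
Step 4 — Power factor: PF = cos(φ) = Re(Z)/|Z| = 0.0001438/0.6346 = 0.0002266.
Step 5 — Type: Im(Z) = 0.6346 ⇒ lagging (phase φ = 90.0°).

PF = 0.0002266 (lagging, φ = 90.0°)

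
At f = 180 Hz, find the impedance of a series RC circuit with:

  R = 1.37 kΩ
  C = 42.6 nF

Step 1 — Angular frequency: ω = 2π·f = 2π·180 = 1131 rad/s.
Step 2 — Component impedances:
  R: Z = R = 1370 Ω
  C: Z = 1/(jωC) = -j/(ω·C) = 0 - j2.076e+04 Ω
Step 3 — Series combination: Z_total = R + C = 1370 - j2.076e+04 Ω = 2.08e+04∠-86.2° Ω.

Z = 1370 - j2.076e+04 Ω = 2.08e+04∠-86.2° Ω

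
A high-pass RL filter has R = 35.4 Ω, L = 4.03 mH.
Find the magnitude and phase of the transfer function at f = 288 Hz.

Step 1 — Angular frequency: ω = 2π·288 = 1810 rad/s.
Step 2 — Transfer function: H(jω) = jωL/(R + jωL).
Step 3 — Numerator jωL = j·7.293; denominator R + jωL = 35.4 + j7.293.
Step 4 — H = 0.04071 + j0.1976.
Step 5 — Magnitude: |H| = 0.2018 (-13.9 dB); phase: φ = 78.4°.

|H| = 0.2018 (-13.9 dB), φ = 78.4°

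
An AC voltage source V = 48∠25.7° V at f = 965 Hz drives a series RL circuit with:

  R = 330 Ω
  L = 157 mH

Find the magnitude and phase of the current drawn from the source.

Step 1 — Angular frequency: ω = 2π·f = 2π·965 = 6063 rad/s.
Step 2 — Component impedances:
  R: Z = R = 330 Ω
  L: Z = jωL = j·6063·0.157 = 0 + j951.9 Ω
Step 3 — Series combination: Z_total = R + L = 330 + j951.9 Ω = 1008∠70.9° Ω.
Step 4 — Source phasor: V = 48∠25.7° V = 43.25 + j20.82 V.
Step 5 — Ohm's law: I = V / Z_total = (43.25 + j20.82) / (330 + j951.9) = 0.03358 - j0.03379 A.
Step 6 — Convert to polar: |I| = 0.04764 A, ∠I = -45.2°.

I = 0.04764∠-45.2° A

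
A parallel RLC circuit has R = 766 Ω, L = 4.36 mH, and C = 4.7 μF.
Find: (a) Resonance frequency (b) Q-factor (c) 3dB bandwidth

Step 1 — Resonance: ω₀ = 1/√(LC) = 1/√(0.00436·4.7e-06) = 6986 rad/s.
Step 2 — f₀ = ω₀/(2π) = 1112 Hz.
Step 3 — Parallel Q: Q = R/(ω₀L) = 766/(6986·0.00436) = 25.15.
Step 4 — Bandwidth: Δω = ω₀/Q = 277.8 rad/s; BW = Δω/(2π) = 44.21 Hz.

(a) f₀ = 1112 Hz  (b) Q = 25.15  (c) BW = 44.21 Hz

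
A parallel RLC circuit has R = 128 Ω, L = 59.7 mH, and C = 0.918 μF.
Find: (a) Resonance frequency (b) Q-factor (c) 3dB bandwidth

Step 1 — Resonance: ω₀ = 1/√(LC) = 1/√(0.0597·9.18e-07) = 4272 rad/s.
Step 2 — f₀ = ω₀/(2π) = 679.8 Hz.
Step 3 — Parallel Q: Q = R/(ω₀L) = 128/(4272·0.0597) = 0.5019.
Step 4 — Bandwidth: Δω = ω₀/Q = 8510 rad/s; BW = Δω/(2π) = 1354 Hz.

(a) f₀ = 679.8 Hz  (b) Q = 0.5019  (c) BW = 1354 Hz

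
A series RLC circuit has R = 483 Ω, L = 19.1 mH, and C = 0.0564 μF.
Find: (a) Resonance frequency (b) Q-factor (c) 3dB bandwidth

Step 1 — Resonance: ω₀ = 1/√(LC) = 1/√(0.0191·5.64e-08) = 3.047e+04 rad/s.
Step 2 — f₀ = ω₀/(2π) = 4849 Hz.
Step 3 — Series Q: Q = ω₀L/R = 3.047e+04·0.0191/483 = 1.205.
Step 4 — Bandwidth: Δω = ω₀/Q = 2.529e+04 rad/s; BW = Δω/(2π) = 4025 Hz.

(a) f₀ = 4849 Hz  (b) Q = 1.205  (c) BW = 4025 Hz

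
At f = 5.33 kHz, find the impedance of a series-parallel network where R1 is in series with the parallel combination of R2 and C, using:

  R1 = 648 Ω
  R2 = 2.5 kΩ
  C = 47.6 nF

Step 1 — Angular frequency: ω = 2π·f = 2π·5330 = 3.349e+04 rad/s.
Step 2 — Component impedances:
  R1: Z = R = 648 Ω
  R2: Z = R = 2500 Ω
  C: Z = 1/(jωC) = -j/(ω·C) = 0 - j627.3 Ω
Step 3 — Parallel branch: R2 || C = 1/(1/R2 + 1/C) = 148.1 - j590.2 Ω.
Step 4 — Series with R1: Z_total = R1 + (R2 || C) = 796.1 - j590.2 Ω = 991∠-36.6° Ω.

Z = 796.1 - j590.2 Ω = 991∠-36.6° Ω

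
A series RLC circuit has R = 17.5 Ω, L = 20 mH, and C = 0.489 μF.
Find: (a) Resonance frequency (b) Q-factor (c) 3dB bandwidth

Step 1 — Resonance: ω₀ = 1/√(LC) = 1/√(0.02·4.89e-07) = 1.011e+04 rad/s.
Step 2 — f₀ = ω₀/(2π) = 1609 Hz.
Step 3 — Series Q: Q = ω₀L/R = 1.011e+04·0.02/17.5 = 11.56.
Step 4 — Bandwidth: Δω = ω₀/Q = 875 rad/s; BW = Δω/(2π) = 139.3 Hz.

(a) f₀ = 1609 Hz  (b) Q = 11.56  (c) BW = 139.3 Hz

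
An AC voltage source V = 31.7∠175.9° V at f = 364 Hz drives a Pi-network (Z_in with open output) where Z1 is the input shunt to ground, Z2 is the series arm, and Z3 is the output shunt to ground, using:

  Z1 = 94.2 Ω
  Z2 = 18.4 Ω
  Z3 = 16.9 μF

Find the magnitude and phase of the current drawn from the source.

Step 1 — Angular frequency: ω = 2π·f = 2π·364 = 2287 rad/s.
Step 2 — Component impedances:
  Z1: Z = R = 94.2 Ω
  Z2: Z = R = 18.4 Ω
  Z3: Z = 1/(jωC) = -j/(ω·C) = 0 - j25.87 Ω
Step 3 — With open output, the series arm Z2 and the output shunt Z3 appear in series to ground: Z2 + Z3 = 18.4 - j25.87 Ω.
Step 4 — Parallel with input shunt Z1: Z_in = Z1 || (Z2 + Z3) = 19.35 - j17.2 Ω = 25.89∠-41.6° Ω.
Step 5 — Source phasor: V = 31.7∠175.9° V = -31.62 + j2.266 V.
Step 6 — Ohm's law: I = V / Z_total = (-31.62 + j2.266) / (19.35 - j17.2) = -0.971 - j0.7462 A.
Step 7 — Convert to polar: |I| = 1.225 A, ∠I = -142.5°.

I = 1.225∠-142.5° A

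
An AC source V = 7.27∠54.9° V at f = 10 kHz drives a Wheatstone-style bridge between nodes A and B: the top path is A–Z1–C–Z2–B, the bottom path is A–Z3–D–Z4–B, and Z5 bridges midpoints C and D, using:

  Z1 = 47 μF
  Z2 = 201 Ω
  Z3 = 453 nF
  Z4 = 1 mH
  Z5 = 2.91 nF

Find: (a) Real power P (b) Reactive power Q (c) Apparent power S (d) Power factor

Step 1 — Angular frequency: ω = 2π·f = 2π·1e+04 = 6.283e+04 rad/s.
Step 2 — Component impedances:
  Z1: Z = 1/(jωC) = -j/(ω·C) = 0 - j0.3386 Ω
  Z2: Z = R = 201 Ω
  Z3: Z = 1/(jωC) = -j/(ω·C) = 0 - j35.13 Ω
  Z4: Z = jωL = j·6.283e+04·0.001 = 0 + j62.83 Ω
  Z5: Z = 1/(jωC) = -j/(ω·C) = 0 - j5469 Ω
Step 3 — Bridge requires nodal analysis (the Z5 bridge couples midpoints C and D, so the two paths cannot be reduced to a simple series/parallel combination). Setting node B to ground and injecting 1 A at node A, the 3-node admittance system at A, C, D solves to V_A = Z_AB = 3.808 + j27.4 Ω = 27.66∠82.1° Ω.
Step 4 — Source phasor: V = 7.27∠54.9° V = 4.18 + j5.948 V.
Step 5 — Current: I = V / Z = 0.2338 - j0.1201 A = 0.2628∠-27.2° A.
Step 6 — Complex power: S = V·I* = 0.263 + j1.892 VA.
Step 7 — Real power: P = Re(S) = 0.263 W.
Step 8 — Reactive power: Q = Im(S) = 1.892 VAR.
Step 9 — Apparent power: |S| = 1.911 VA.
Step 10 — Power factor: PF = P/|S| = 0.1376 (lagging).

(a) P = 0.263 W  (b) Q = 1.892 VAR  (c) S = 1.911 VA  (d) PF = 0.1376 (lagging)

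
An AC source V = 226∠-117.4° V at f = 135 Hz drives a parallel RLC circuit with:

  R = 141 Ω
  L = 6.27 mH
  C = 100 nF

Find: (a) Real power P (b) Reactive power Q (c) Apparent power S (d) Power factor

Step 1 — Angular frequency: ω = 2π·f = 2π·135 = 848.2 rad/s.
Step 2 — Component impedances:
  R: Z = R = 141 Ω
  L: Z = jωL = j·848.2·0.00627 = 0 + j5.318 Ω
  C: Z = 1/(jωC) = -j/(ω·C) = 0 - j1.179e+04 Ω
Step 3 — Parallel combination: 1/Z_total = 1/R + 1/L + 1/C; Z_total = 0.2005 + j5.313 Ω = 5.317∠87.8° Ω.
Step 4 — Source phasor: V = 226∠-117.4° V = -104 - j200.6 V.
Step 5 — Current: I = V / Z = -38.45 + j18.12 A = 42.51∠154.8° A.
Step 6 — Complex power: S = V·I* = 362.2 + j9599 VA.
Step 7 — Real power: P = Re(S) = 362.2 W.
Step 8 — Reactive power: Q = Im(S) = 9599 VAR.
Step 9 — Apparent power: |S| = 9606 VA.
Step 10 — Power factor: PF = P/|S| = 0.03771 (lagging).

(a) P = 362.2 W  (b) Q = 9599 VAR  (c) S = 9606 VA  (d) PF = 0.03771 (lagging)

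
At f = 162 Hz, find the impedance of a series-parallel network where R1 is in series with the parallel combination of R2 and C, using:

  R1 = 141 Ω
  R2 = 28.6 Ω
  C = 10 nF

Step 1 — Angular frequency: ω = 2π·f = 2π·162 = 1018 rad/s.
Step 2 — Component impedances:
  R1: Z = R = 141 Ω
  R2: Z = R = 28.6 Ω
  C: Z = 1/(jωC) = -j/(ω·C) = 0 - j9.824e+04 Ω
Step 3 — Parallel branch: R2 || C = 1/(1/R2 + 1/C) = 28.6 - j0.008326 Ω.
Step 4 — Series with R1: Z_total = R1 + (R2 || C) = 169.6 - j0.008326 Ω = 169.6∠-0.0° Ω.

Z = 169.6 - j0.008326 Ω = 169.6∠-0.0° Ω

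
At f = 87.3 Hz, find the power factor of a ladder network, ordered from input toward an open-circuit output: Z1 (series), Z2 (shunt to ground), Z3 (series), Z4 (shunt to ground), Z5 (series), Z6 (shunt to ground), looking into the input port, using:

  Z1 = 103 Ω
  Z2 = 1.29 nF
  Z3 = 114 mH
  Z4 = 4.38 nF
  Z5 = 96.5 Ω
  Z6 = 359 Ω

Step 1 — Angular frequency: ω = 2π·f = 2π·87.3 = 548.5 rad/s.
Step 2 — Component impedances:
  Z1: Z = R = 103 Ω
  Z2: Z = 1/(jωC) = -j/(ω·C) = 0 - j1.413e+06 Ω
  Z3: Z = jωL = j·548.5·0.114 = 0 + j62.53 Ω
  Z4: Z = 1/(jωC) = -j/(ω·C) = 0 - j4.162e+05 Ω
  Z5: Z = R = 96.5 Ω
  Z6: Z = R = 359 Ω
Step 3 — Ladder network (open output): work backward from the far end, alternating series and parallel combinations. Z_in = 558.5 + j61.89 Ω = 562∠6.3° Ω.
Step 4 — Power factor: PF = cos(φ) = Re(Z)/|Z| = 558.54/561.96 = 0.9939.
Step 5 — Type: Im(Z) = 61.89 ⇒ lagging (phase φ = 6.3°).

PF = 0.9939 (lagging, φ = 6.3°)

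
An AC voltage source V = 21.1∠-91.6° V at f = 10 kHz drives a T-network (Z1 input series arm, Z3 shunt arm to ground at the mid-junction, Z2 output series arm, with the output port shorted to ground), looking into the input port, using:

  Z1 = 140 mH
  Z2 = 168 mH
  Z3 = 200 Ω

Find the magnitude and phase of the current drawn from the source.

Step 1 — Angular frequency: ω = 2π·f = 2π·1e+04 = 6.283e+04 rad/s.
Step 2 — Component impedances:
  Z1: Z = jωL = j·6.283e+04·0.14 = 0 + j8796 Ω
  Z2: Z = jωL = j·6.283e+04·0.168 = 0 + j1.056e+04 Ω
  Z3: Z = R = 200 Ω
Step 3 — With the output port shorted to ground, the output series arm Z2 runs from the junction to ground; the shunt arm Z3 also runs from the junction to ground. They appear in parallel: Z3 || Z2 = 199.9 + j3.788 Ω.
Step 4 — Series with input arm Z1: Z_in = Z1 + (Z3 || Z2) = 199.9 + j8800 Ω = 8803∠88.7° Ω.
Step 5 — Source phasor: V = 21.1∠-91.6° V = -0.5891 - j21.09 V.
Step 6 — Ohm's law: I = V / Z_total = (-0.5891 - j21.09) / (199.9 + j8800) = -0.002397 + j1.249e-05 A.
Step 7 — Convert to polar: |I| = 0.002397 A, ∠I = 179.7°.

I = 0.002397∠179.7° A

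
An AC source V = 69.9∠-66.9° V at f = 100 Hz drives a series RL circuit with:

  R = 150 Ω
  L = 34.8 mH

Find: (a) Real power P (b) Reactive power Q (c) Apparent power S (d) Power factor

Step 1 — Angular frequency: ω = 2π·f = 2π·100 = 628.3 rad/s.
Step 2 — Component impedances:
  R: Z = R = 150 Ω
  L: Z = jωL = j·628.3·0.0348 = 0 + j21.87 Ω
Step 3 — Series combination: Z_total = R + L = 150 + j21.87 Ω = 151.6∠8.3° Ω.
Step 4 — Source phasor: V = 69.9∠-66.9° V = 27.42 - j64.3 V.
Step 5 — Current: I = V / Z = 0.1178 - j0.4458 A = 0.4611∠-75.2° A.
Step 6 — Complex power: S = V·I* = 31.9 + j4.649 VA.
Step 7 — Real power: P = Re(S) = 31.9 W.
Step 8 — Reactive power: Q = Im(S) = 4.649 VAR.
Step 9 — Apparent power: |S| = 32.23 VA.
Step 10 — Power factor: PF = P/|S| = 0.9895 (lagging).

(a) P = 31.9 W  (b) Q = 4.649 VAR  (c) S = 32.23 VA  (d) PF = 0.9895 (lagging)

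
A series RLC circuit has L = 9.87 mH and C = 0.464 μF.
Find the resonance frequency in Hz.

Step 1 — Resonance condition Im(Z)=0 gives ω₀ = 1/√(LC).
Step 2 — ω₀ = 1/√(0.00987·4.64e-07) = 1.478e+04 rad/s.
Step 3 — f₀ = ω₀/(2π) = 2352 Hz.

f₀ = 2352 Hz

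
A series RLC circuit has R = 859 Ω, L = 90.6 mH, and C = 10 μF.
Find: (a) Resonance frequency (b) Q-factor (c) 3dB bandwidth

Step 1 — Resonance condition Im(Z)=0 gives ω₀ = 1/√(LC).
Step 2 — ω₀ = 1/√(0.0906·1e-05) = 1051 rad/s.
Step 3 — f₀ = ω₀/(2π) = 167.2 Hz.
Step 4 — Series Q: Q = ω₀L/R = 1051·0.0906/859 = 0.1108.
Step 5 — 3dB bandwidth: Δω = ω₀/Q = 9481 rad/s; BW = Δω/(2π) = 1509 Hz.

(a) f₀ = 167.2 Hz  (b) Q = 0.1108  (c) BW = 1509 Hz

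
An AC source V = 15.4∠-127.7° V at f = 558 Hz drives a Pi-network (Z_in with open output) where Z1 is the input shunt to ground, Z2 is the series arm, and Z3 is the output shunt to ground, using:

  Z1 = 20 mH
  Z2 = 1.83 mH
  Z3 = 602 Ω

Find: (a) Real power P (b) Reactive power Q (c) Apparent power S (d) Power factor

Step 1 — Angular frequency: ω = 2π·f = 2π·558 = 3506 rad/s.
Step 2 — Component impedances:
  Z1: Z = jωL = j·3506·0.02 = 0 + j70.12 Ω
  Z2: Z = jωL = j·3506·0.00183 = 0 + j6.416 Ω
  Z3: Z = R = 602 Ω
Step 3 — With open output, the series arm Z2 and the output shunt Z3 appear in series to ground: Z2 + Z3 = 602 + j6.416 Ω.
Step 4 — Parallel with input shunt Z1: Z_in = Z1 || (Z2 + Z3) = 8.038 + j69.1 Ω = 69.56∠83.4° Ω.
Step 5 — Source phasor: V = 15.4∠-127.7° V = -9.418 - j12.18 V.
Step 6 — Current: I = V / Z = -0.1896 + j0.1142 A = 0.2214∠148.9° A.
Step 7 — Complex power: S = V·I* = 0.3939 + j3.386 VA.
Step 8 — Real power: P = Re(S) = 0.3939 W.
Step 9 — Reactive power: Q = Im(S) = 3.386 VAR.
Step 10 — Apparent power: |S| = 3.409 VA.
Step 11 — Power factor: PF = P/|S| = 0.1155 (lagging).

(a) P = 0.3939 W  (b) Q = 3.386 VAR  (c) S = 3.409 VA  (d) PF = 0.1155 (lagging)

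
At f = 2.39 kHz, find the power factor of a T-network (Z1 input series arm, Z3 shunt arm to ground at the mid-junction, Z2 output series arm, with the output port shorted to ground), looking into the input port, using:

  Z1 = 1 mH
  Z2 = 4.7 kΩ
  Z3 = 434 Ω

Step 1 — Angular frequency: ω = 2π·f = 2π·2390 = 1.502e+04 rad/s.
Step 2 — Component impedances:
  Z1: Z = jωL = j·1.502e+04·0.001 = 0 + j15.02 Ω
  Z2: Z = R = 4700 Ω
  Z3: Z = R = 434 Ω
Step 3 — With the output port shorted to ground, the output series arm Z2 runs from the junction to ground; the shunt arm Z3 also runs from the junction to ground. They appear in parallel: Z3 || Z2 = 397.3 Ω.
Step 4 — Series with input arm Z1: Z_in = Z1 + (Z3 || Z2) = 397.3 + j15.02 Ω = 397.6∠2.2° Ω.
Step 5 — Power factor: PF = cos(φ) = Re(Z)/|Z| = 397.31/397.6 = 0.9993.
Step 6 — Type: Im(Z) = 15.02 ⇒ lagging (phase φ = 2.2°).

PF = 0.9993 (lagging, φ = 2.2°)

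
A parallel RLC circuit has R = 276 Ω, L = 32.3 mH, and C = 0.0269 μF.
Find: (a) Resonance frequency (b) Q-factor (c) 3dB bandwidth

Step 1 — Resonance: ω₀ = 1/√(LC) = 1/√(0.0323·2.69e-08) = 3.393e+04 rad/s.
Step 2 — f₀ = ω₀/(2π) = 5399 Hz.
Step 3 — Parallel Q: Q = R/(ω₀L) = 276/(3.393e+04·0.0323) = 0.2519.
Step 4 — Bandwidth: Δω = ω₀/Q = 1.347e+05 rad/s; BW = Δω/(2π) = 2.144e+04 Hz.

(a) f₀ = 5399 Hz  (b) Q = 0.2519  (c) BW = 2.144e+04 Hz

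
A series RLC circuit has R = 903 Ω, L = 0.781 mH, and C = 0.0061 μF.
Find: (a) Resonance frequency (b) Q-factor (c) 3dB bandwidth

Step 1 — Resonance: ω₀ = 1/√(LC) = 1/√(0.000781·6.1e-09) = 4.582e+05 rad/s.
Step 2 — f₀ = ω₀/(2π) = 7.292e+04 Hz.
Step 3 — Series Q: Q = ω₀L/R = 4.582e+05·0.000781/903 = 0.3963.
Step 4 — Bandwidth: Δω = ω₀/Q = 1.156e+06 rad/s; BW = Δω/(2π) = 1.84e+05 Hz.

(a) f₀ = 7.292e+04 Hz  (b) Q = 0.3963  (c) BW = 1.84e+05 Hz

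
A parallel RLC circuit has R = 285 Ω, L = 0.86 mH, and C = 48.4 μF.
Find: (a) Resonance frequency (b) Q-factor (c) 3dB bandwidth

Step 1 — Resonance: ω₀ = 1/√(LC) = 1/√(0.00086·4.84e-05) = 4901 rad/s.
Step 2 — f₀ = ω₀/(2π) = 780.1 Hz.
Step 3 — Parallel Q: Q = R/(ω₀L) = 285/(4901·0.00086) = 67.61.
Step 4 — Bandwidth: Δω = ω₀/Q = 72.5 rad/s; BW = Δω/(2π) = 11.54 Hz.

(a) f₀ = 780.1 Hz  (b) Q = 67.61  (c) BW = 11.54 Hz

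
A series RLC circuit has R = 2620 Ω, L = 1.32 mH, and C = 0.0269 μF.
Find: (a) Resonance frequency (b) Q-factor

Step 1 — Resonance condition Im(Z)=0 gives ω₀ = 1/√(LC).
Step 2 — ω₀ = 1/√(0.00132·2.69e-08) = 1.678e+05 rad/s.
Step 3 — f₀ = ω₀/(2π) = 2.671e+04 Hz.
Step 4 — Series Q: Q = ω₀L/R = 1.678e+05·0.00132/2620 = 0.08455.

(a) f₀ = 2.671e+04 Hz  (b) Q = 0.08455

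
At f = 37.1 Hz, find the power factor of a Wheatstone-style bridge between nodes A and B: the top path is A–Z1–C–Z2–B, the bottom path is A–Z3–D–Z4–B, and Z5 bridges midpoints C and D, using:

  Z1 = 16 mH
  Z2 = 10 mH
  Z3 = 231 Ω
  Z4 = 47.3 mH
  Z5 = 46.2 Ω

Step 1 — Angular frequency: ω = 2π·f = 2π·37.1 = 233.1 rad/s.
Step 2 — Component impedances:
  Z1: Z = jωL = j·233.1·0.016 = 0 + j3.73 Ω
  Z2: Z = jωL = j·233.1·0.01 = 0 + j2.331 Ω
  Z3: Z = R = 231 Ω
  Z4: Z = jωL = j·233.1·0.0473 = 0 + j11.03 Ω
  Z5: Z = R = 46.2 Ω
Step 3 — Bridge requires nodal analysis (the Z5 bridge couples midpoints C and D, so the two paths cannot be reduced to a simple series/parallel combination). Setting node B to ground and injecting 1 A at node A, the 3-node admittance system at A, C, D solves to V_A = Z_AB = 0.2515 + j5.988 Ω = 5.994∠87.6° Ω.
Step 4 — Power factor: PF = cos(φ) = Re(Z)/|Z| = 0.25154/5.9937 = 0.04197.
Step 5 — Type: Im(Z) = 5.988 ⇒ lagging (phase φ = 87.6°).

PF = 0.04197 (lagging, φ = 87.6°)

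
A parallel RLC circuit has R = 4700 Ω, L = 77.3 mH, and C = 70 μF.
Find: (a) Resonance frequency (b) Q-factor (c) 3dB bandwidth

Step 1 — Resonance: ω₀ = 1/√(LC) = 1/√(0.0773·7e-05) = 429.9 rad/s.
Step 2 — f₀ = ω₀/(2π) = 68.42 Hz.
Step 3 — Parallel Q: Q = R/(ω₀L) = 4700/(429.9·0.0773) = 141.4.
Step 4 — Bandwidth: Δω = ω₀/Q = 3.04 rad/s; BW = Δω/(2π) = 0.4838 Hz.

(a) f₀ = 68.42 Hz  (b) Q = 141.4  (c) BW = 0.4838 Hz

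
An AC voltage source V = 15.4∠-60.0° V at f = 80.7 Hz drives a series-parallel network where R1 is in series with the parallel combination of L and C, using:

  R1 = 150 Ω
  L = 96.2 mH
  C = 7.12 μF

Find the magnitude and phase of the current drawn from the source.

Step 1 — Angular frequency: ω = 2π·f = 2π·80.7 = 507.1 rad/s.
Step 2 — Component impedances:
  R1: Z = R = 150 Ω
  L: Z = jωL = j·507.1·0.0962 = 0 + j48.78 Ω
  C: Z = 1/(jωC) = -j/(ω·C) = 0 - j277 Ω
Step 3 — Parallel branch: L || C = 1/(1/L + 1/C) = 0 + j59.2 Ω.
Step 4 — Series with R1: Z_total = R1 + (L || C) = 150 + j59.2 Ω = 161.3∠21.5° Ω.
Step 5 — Source phasor: V = 15.4∠-60.0° V = 7.7 - j13.34 V.
Step 6 — Ohm's law: I = V / Z_total = (7.7 - j13.34) / (150 + j59.2) = 0.01405 - j0.09446 A.
Step 7 — Convert to polar: |I| = 0.0955 A, ∠I = -81.5°.

I = 0.0955∠-81.5° A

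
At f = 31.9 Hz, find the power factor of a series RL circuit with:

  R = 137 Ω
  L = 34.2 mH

Step 1 — Angular frequency: ω = 2π·f = 2π·31.9 = 200.4 rad/s.
Step 2 — Component impedances:
  R: Z = R = 137 Ω
  L: Z = jωL = j·200.4·0.0342 = 0 + j6.855 Ω
Step 3 — Series combination: Z_total = R + L = 137 + j6.855 Ω = 137.2∠2.9° Ω.
Step 4 — Power factor: PF = cos(φ) = Re(Z)/|Z| = 137/137.17 = 0.9988.
Step 5 — Type: Im(Z) = 6.855 ⇒ lagging (phase φ = 2.9°).

PF = 0.9988 (lagging, φ = 2.9°)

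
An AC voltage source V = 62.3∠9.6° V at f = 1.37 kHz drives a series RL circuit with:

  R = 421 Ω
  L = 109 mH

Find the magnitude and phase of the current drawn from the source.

Step 1 — Angular frequency: ω = 2π·f = 2π·1370 = 8608 rad/s.
Step 2 — Component impedances:
  R: Z = R = 421 Ω
  L: Z = jωL = j·8608·0.109 = 0 + j938.3 Ω
Step 3 — Series combination: Z_total = R + L = 421 + j938.3 Ω = 1028∠65.8° Ω.
Step 4 — Source phasor: V = 62.3∠9.6° V = 61.43 + j10.39 V.
Step 5 — Ohm's law: I = V / Z_total = (61.43 + j10.39) / (421 + j938.3) = 0.03367 - j0.05036 A.
Step 6 — Convert to polar: |I| = 0.06058 A, ∠I = -56.2°.

I = 0.06058∠-56.2° A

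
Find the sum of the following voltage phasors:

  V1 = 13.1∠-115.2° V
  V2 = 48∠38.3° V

Step 1 — Convert each phasor to rectangular form:
  V1 = 13.1·(cos(-115.2°) + j·sin(-115.2°)) = -5.578 - j11.85 V
  V2 = 48·(cos(38.3°) + j·sin(38.3°)) = 37.67 + j29.75 V
Step 2 — Sum components: V_total = 32.09 + j17.9 V.
Step 3 — Convert to polar: |V_total| = 36.74 V, ∠V_total = 29.1°.

V_total = 36.74∠29.1° V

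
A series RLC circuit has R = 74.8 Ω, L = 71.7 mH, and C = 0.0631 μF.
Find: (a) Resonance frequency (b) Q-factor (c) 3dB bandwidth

Step 1 — Resonance condition Im(Z)=0 gives ω₀ = 1/√(LC).
Step 2 — ω₀ = 1/√(0.0717·6.31e-08) = 1.487e+04 rad/s.
Step 3 — f₀ = ω₀/(2π) = 2366 Hz.
Step 4 — Series Q: Q = ω₀L/R = 1.487e+04·0.0717/74.8 = 14.25.
Step 5 — 3dB bandwidth: Δω = ω₀/Q = 1043 rad/s; BW = Δω/(2π) = 166 Hz.

(a) f₀ = 2366 Hz  (b) Q = 14.25  (c) BW = 166 Hz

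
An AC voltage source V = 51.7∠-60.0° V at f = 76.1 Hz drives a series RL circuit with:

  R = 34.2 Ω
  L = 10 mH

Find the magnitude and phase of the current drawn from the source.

Step 1 — Angular frequency: ω = 2π·f = 2π·76.1 = 478.2 rad/s.
Step 2 — Component impedances:
  R: Z = R = 34.2 Ω
  L: Z = jωL = j·478.2·0.01 = 0 + j4.782 Ω
Step 3 — Series combination: Z_total = R + L = 34.2 + j4.782 Ω = 34.53∠8.0° Ω.
Step 4 — Source phasor: V = 51.7∠-60.0° V = 25.85 - j44.77 V.
Step 5 — Ohm's law: I = V / Z_total = (25.85 - j44.77) / (34.2 + j4.782) = 0.5618 - j1.388 A.
Step 6 — Convert to polar: |I| = 1.497 A, ∠I = -68.0°.

I = 1.497∠-68.0° A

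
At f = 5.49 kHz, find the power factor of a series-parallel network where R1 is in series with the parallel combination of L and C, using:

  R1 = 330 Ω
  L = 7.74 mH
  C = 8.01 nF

Step 1 — Angular frequency: ω = 2π·f = 2π·5490 = 3.449e+04 rad/s.
Step 2 — Component impedances:
  R1: Z = R = 330 Ω
  L: Z = jωL = j·3.449e+04·0.00774 = 0 + j267 Ω
  C: Z = 1/(jωC) = -j/(ω·C) = 0 - j3619 Ω
Step 3 — Parallel branch: L || C = 1/(1/L + 1/C) = 0 + j288.3 Ω.
Step 4 — Series with R1: Z_total = R1 + (L || C) = 330 + j288.3 Ω = 438.2∠41.1° Ω.
Step 5 — Power factor: PF = cos(φ) = Re(Z)/|Z| = 330/438.2 = 0.7531.
Step 6 — Type: Im(Z) = 288.3 ⇒ lagging (phase φ = 41.1°).

PF = 0.7531 (lagging, φ = 41.1°)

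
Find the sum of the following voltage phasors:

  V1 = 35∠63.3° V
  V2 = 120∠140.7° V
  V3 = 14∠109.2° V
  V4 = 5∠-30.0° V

Step 1 — Convert each phasor to rectangular form:
  V1 = 35·(cos(63.3°) + j·sin(63.3°)) = 15.73 + j31.27 V
  V2 = 120·(cos(140.7°) + j·sin(140.7°)) = -92.86 + j76.01 V
  V3 = 14·(cos(109.2°) + j·sin(109.2°)) = -4.604 + j13.22 V
  V4 = 5·(cos(-30.0°) + j·sin(-30.0°)) = 4.33 - j2.5 V
Step 2 — Sum components: V_total = -77.41 + j118 V.
Step 3 — Convert to polar: |V_total| = 141.1 V, ∠V_total = 123.3°.

V_total = 141.1∠123.3° V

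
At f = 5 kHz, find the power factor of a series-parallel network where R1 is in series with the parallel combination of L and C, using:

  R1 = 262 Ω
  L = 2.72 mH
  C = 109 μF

Step 1 — Angular frequency: ω = 2π·f = 2π·5000 = 3.142e+04 rad/s.
Step 2 — Component impedances:
  R1: Z = R = 262 Ω
  L: Z = jωL = j·3.142e+04·0.00272 = 0 + j85.45 Ω
  C: Z = 1/(jωC) = -j/(ω·C) = 0 - j0.292 Ω
Step 3 — Parallel branch: L || C = 1/(1/L + 1/C) = 0 - j0.293 Ω.
Step 4 — Series with R1: Z_total = R1 + (L || C) = 262 - j0.293 Ω = 262∠-0.1° Ω.
Step 5 — Power factor: PF = cos(φ) = Re(Z)/|Z| = 262/262 = 1.
Step 6 — Type: Im(Z) = -0.293 ⇒ leading (phase φ = -0.1°).

PF = 1 (leading, φ = -0.1°)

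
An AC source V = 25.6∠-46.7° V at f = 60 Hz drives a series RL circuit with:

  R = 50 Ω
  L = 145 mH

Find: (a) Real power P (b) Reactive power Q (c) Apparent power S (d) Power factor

Step 1 — Angular frequency: ω = 2π·f = 2π·60 = 377 rad/s.
Step 2 — Component impedances:
  R: Z = R = 50 Ω
  L: Z = jωL = j·377·0.145 = 0 + j54.66 Ω
Step 3 — Series combination: Z_total = R + L = 50 + j54.66 Ω = 74.08∠47.6° Ω.
Step 4 — Source phasor: V = 25.6∠-46.7° V = 17.56 - j18.63 V.
Step 5 — Current: I = V / Z = -0.02562 - j0.3446 A = 0.3456∠-94.3° A.
Step 6 — Complex power: S = V·I* = 5.971 + j6.528 VA.
Step 7 — Real power: P = Re(S) = 5.971 W.
Step 8 — Reactive power: Q = Im(S) = 6.528 VAR.
Step 9 — Apparent power: |S| = 8.846 VA.
Step 10 — Power factor: PF = P/|S| = 0.6749 (lagging).

(a) P = 5.971 W  (b) Q = 6.528 VAR  (c) S = 8.846 VA  (d) PF = 0.6749 (lagging)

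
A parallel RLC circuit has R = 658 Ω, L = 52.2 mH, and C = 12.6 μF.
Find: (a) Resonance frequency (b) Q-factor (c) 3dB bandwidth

Step 1 — Resonance: ω₀ = 1/√(LC) = 1/√(0.0522·1.26e-05) = 1233 rad/s.
Step 2 — f₀ = ω₀/(2π) = 196.2 Hz.
Step 3 — Parallel Q: Q = R/(ω₀L) = 658/(1233·0.0522) = 10.22.
Step 4 — Bandwidth: Δω = ω₀/Q = 120.6 rad/s; BW = Δω/(2π) = 19.2 Hz.

(a) f₀ = 196.2 Hz  (b) Q = 10.22  (c) BW = 19.2 Hz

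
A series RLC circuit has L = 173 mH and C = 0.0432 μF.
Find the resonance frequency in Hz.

Step 1 — Resonance condition Im(Z)=0 gives ω₀ = 1/√(LC).
Step 2 — ω₀ = 1/√(0.173·4.32e-08) = 1.157e+04 rad/s.
Step 3 — f₀ = ω₀/(2π) = 1841 Hz.

f₀ = 1841 Hz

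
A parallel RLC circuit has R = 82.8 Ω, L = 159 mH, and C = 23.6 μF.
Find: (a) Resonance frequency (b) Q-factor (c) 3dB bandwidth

Step 1 — Resonance: ω₀ = 1/√(LC) = 1/√(0.159·2.36e-05) = 516.2 rad/s.
Step 2 — f₀ = ω₀/(2π) = 82.16 Hz.
Step 3 — Parallel Q: Q = R/(ω₀L) = 82.8/(516.2·0.159) = 1.009.
Step 4 — Bandwidth: Δω = ω₀/Q = 511.7 rad/s; BW = Δω/(2π) = 81.45 Hz.

(a) f₀ = 82.16 Hz  (b) Q = 1.009  (c) BW = 81.45 Hz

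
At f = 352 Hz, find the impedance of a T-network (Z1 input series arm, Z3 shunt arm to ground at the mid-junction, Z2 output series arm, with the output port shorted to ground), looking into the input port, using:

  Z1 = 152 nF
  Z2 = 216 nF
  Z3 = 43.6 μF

Step 1 — Angular frequency: ω = 2π·f = 2π·352 = 2212 rad/s.
Step 2 — Component impedances:
  Z1: Z = 1/(jωC) = -j/(ω·C) = 0 - j2975 Ω
  Z2: Z = 1/(jωC) = -j/(ω·C) = 0 - j2093 Ω
  Z3: Z = 1/(jωC) = -j/(ω·C) = 0 - j10.37 Ω
Step 3 — With the output port shorted to ground, the output series arm Z2 runs from the junction to ground; the shunt arm Z3 also runs from the junction to ground. They appear in parallel: Z3 || Z2 = 0 - j10.32 Ω.
Step 4 — Series with input arm Z1: Z_in = Z1 + (Z3 || Z2) = 0 - j2985 Ω = 2985∠-90.0° Ω.

Z = 0 - j2985 Ω = 2985∠-90.0° Ω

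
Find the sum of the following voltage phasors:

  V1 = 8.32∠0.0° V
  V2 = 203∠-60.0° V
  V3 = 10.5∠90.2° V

Step 1 — Convert each phasor to rectangular form:
  V1 = 8.32·(cos(0.0°) + j·sin(0.0°)) = 8.32 V
  V2 = 203·(cos(-60.0°) + j·sin(-60.0°)) = 101.5 - j175.8 V
  V3 = 10.5·(cos(90.2°) + j·sin(90.2°)) = -0.03665 + j10.5 V
Step 2 — Sum components: V_total = 109.8 - j165.3 V.
Step 3 — Convert to polar: |V_total| = 198.4 V, ∠V_total = -56.4°.

V_total = 198.4∠-56.4° V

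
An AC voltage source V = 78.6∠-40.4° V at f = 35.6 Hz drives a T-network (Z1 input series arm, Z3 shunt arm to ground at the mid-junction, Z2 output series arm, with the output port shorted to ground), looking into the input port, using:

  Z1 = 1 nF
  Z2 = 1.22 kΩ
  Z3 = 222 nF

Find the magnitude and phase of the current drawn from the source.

Step 1 — Angular frequency: ω = 2π·f = 2π·35.6 = 223.7 rad/s.
Step 2 — Component impedances:
  Z1: Z = 1/(jωC) = -j/(ω·C) = 0 - j4.471e+06 Ω
  Z2: Z = R = 1220 Ω
  Z3: Z = 1/(jωC) = -j/(ω·C) = 0 - j2.014e+04 Ω
Step 3 — With the output port shorted to ground, the output series arm Z2 runs from the junction to ground; the shunt arm Z3 also runs from the junction to ground. They appear in parallel: Z3 || Z2 = 1216 - j73.64 Ω.
Step 4 — Series with input arm Z1: Z_in = Z1 + (Z3 || Z2) = 1216 - j4.471e+06 Ω = 4.471e+06∠-90.0° Ω.
Step 5 — Source phasor: V = 78.6∠-40.4° V = 59.86 - j50.94 V.
Step 6 — Ohm's law: I = V / Z_total = (59.86 - j50.94) / (1216 - j4.471e+06) = 1.14e-05 + j1.339e-05 A.
Step 7 — Convert to polar: |I| = 1.758e-05 A, ∠I = 49.6°.

I = 1.758e-05∠49.6° A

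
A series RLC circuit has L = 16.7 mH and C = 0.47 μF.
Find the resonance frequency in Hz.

Step 1 — Resonance condition Im(Z)=0 gives ω₀ = 1/√(LC).
Step 2 — ω₀ = 1/√(0.0167·4.7e-07) = 1.129e+04 rad/s.
Step 3 — f₀ = ω₀/(2π) = 1796 Hz.

f₀ = 1796 Hz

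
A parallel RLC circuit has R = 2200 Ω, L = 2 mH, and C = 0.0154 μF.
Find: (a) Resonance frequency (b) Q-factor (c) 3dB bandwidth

Step 1 — Resonance: ω₀ = 1/√(LC) = 1/√(0.002·1.54e-08) = 1.802e+05 rad/s.
Step 2 — f₀ = ω₀/(2π) = 2.868e+04 Hz.
Step 3 — Parallel Q: Q = R/(ω₀L) = 2200/(1.802e+05·0.002) = 6.105.
Step 4 — Bandwidth: Δω = ω₀/Q = 2.952e+04 rad/s; BW = Δω/(2π) = 4698 Hz.

(a) f₀ = 2.868e+04 Hz  (b) Q = 6.105  (c) BW = 4698 Hz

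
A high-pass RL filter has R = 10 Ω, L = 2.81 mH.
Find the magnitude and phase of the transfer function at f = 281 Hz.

Step 1 — Angular frequency: ω = 2π·281 = 1766 rad/s.
Step 2 — Transfer function: H(jω) = jωL/(R + jωL).
Step 3 — Numerator jωL = j·4.961; denominator R + jωL = 10 + j4.961.
Step 4 — H = 0.1975 + j0.3981.
Step 5 — Magnitude: |H| = 0.4444 (-7.0 dB); phase: φ = 63.6°.

|H| = 0.4444 (-7.0 dB), φ = 63.6°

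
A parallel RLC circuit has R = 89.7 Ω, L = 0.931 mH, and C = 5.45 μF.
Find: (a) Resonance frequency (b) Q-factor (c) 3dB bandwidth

Step 1 — Resonance: ω₀ = 1/√(LC) = 1/√(0.000931·5.45e-06) = 1.404e+04 rad/s.
Step 2 — f₀ = ω₀/(2π) = 2234 Hz.
Step 3 — Parallel Q: Q = R/(ω₀L) = 89.7/(1.404e+04·0.000931) = 6.863.
Step 4 — Bandwidth: Δω = ω₀/Q = 2046 rad/s; BW = Δω/(2π) = 325.6 Hz.

(a) f₀ = 2234 Hz  (b) Q = 6.863  (c) BW = 325.6 Hz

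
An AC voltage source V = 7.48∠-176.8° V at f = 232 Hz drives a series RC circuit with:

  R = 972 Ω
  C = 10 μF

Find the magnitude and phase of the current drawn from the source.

Step 1 — Angular frequency: ω = 2π·f = 2π·232 = 1458 rad/s.
Step 2 — Component impedances:
  R: Z = R = 972 Ω
  C: Z = 1/(jωC) = -j/(ω·C) = 0 - j68.6 Ω
Step 3 — Series combination: Z_total = R + C = 972 - j68.6 Ω = 974.4∠-4.0° Ω.
Step 4 — Source phasor: V = 7.48∠-176.8° V = -7.468 - j0.4175 V.
Step 5 — Ohm's law: I = V / Z_total = (-7.468 - j0.4175) / (972 - j68.6) = -0.007615 - j0.000967 A.
Step 6 — Convert to polar: |I| = 0.007676 A, ∠I = -172.8°.

I = 0.007676∠-172.8° A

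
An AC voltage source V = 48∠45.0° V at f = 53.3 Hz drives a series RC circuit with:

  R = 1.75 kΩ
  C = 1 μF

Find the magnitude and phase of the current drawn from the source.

Step 1 — Angular frequency: ω = 2π·f = 2π·53.3 = 334.9 rad/s.
Step 2 — Component impedances:
  R: Z = R = 1750 Ω
  C: Z = 1/(jωC) = -j/(ω·C) = 0 - j2986 Ω
Step 3 — Series combination: Z_total = R + C = 1750 - j2986 Ω = 3461∠-59.6° Ω.
Step 4 — Source phasor: V = 48∠45.0° V = 33.94 + j33.94 V.
Step 5 — Ohm's law: I = V / Z_total = (33.94 + j33.94) / (1750 - j2986) = -0.003502 + j0.01342 A.
Step 6 — Convert to polar: |I| = 0.01387 A, ∠I = 104.6°.

I = 0.01387∠104.6° A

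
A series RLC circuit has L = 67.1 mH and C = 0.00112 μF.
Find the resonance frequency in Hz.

Step 1 — Resonance condition Im(Z)=0 gives ω₀ = 1/√(LC).
Step 2 — ω₀ = 1/√(0.0671·1.12e-09) = 1.154e+05 rad/s.
Step 3 — f₀ = ω₀/(2π) = 1.836e+04 Hz.

f₀ = 1.836e+04 Hz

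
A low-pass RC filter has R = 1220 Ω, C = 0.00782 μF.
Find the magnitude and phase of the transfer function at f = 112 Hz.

Step 1 — Angular frequency: ω = 2π·112 = 703.7 rad/s.
Step 2 — Transfer function: H(jω) = 1/(1 + jωRC).
Step 3 — Denominator: 1 + jωRC = 1 + j·703.7·1220·7.82e-09 = 1 + j0.006714.
Step 4 — H = 1 - j0.006713.
Step 5 — Magnitude: |H| = 1 (-0.0 dB); phase: φ = -0.4°.

|H| = 1 (-0.0 dB), φ = -0.4°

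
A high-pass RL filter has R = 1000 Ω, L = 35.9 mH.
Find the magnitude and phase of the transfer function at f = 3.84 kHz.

Step 1 — Angular frequency: ω = 2π·3840 = 2.413e+04 rad/s.
Step 2 — Transfer function: H(jω) = jωL/(R + jωL).
Step 3 — Numerator jωL = j·866.2; denominator R + jωL = 1000 + j866.2.
Step 4 — H = 0.4287 + j0.4949.
Step 5 — Magnitude: |H| = 0.6547 (-3.7 dB); phase: φ = 49.1°.

|H| = 0.6547 (-3.7 dB), φ = 49.1°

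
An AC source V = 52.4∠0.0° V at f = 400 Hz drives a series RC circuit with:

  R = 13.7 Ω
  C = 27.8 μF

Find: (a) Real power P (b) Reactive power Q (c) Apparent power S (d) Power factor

Step 1 — Angular frequency: ω = 2π·f = 2π·400 = 2513 rad/s.
Step 2 — Component impedances:
  R: Z = R = 13.7 Ω
  C: Z = 1/(jωC) = -j/(ω·C) = 0 - j14.31 Ω
Step 3 — Series combination: Z_total = R + C = 13.7 - j14.31 Ω = 19.81∠-46.3° Ω.
Step 4 — Source phasor: V = 52.4∠0.0° V = 52.4 V.
Step 5 — Current: I = V / Z = 1.829 + j1.911 A = 2.645∠46.3° A.
Step 6 — Complex power: S = V·I* = 95.83 - j100.1 VA.
Step 7 — Real power: P = Re(S) = 95.83 W.
Step 8 — Reactive power: Q = Im(S) = -100.1 VAR.
Step 9 — Apparent power: |S| = 138.6 VA.
Step 10 — Power factor: PF = P/|S| = 0.6915 (leading).

(a) P = 95.83 W  (b) Q = -100.1 VAR  (c) S = 138.6 VA  (d) PF = 0.6915 (leading)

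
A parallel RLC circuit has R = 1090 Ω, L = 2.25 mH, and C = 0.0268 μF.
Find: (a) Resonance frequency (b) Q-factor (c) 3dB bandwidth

Step 1 — Resonance: ω₀ = 1/√(LC) = 1/√(0.00225·2.68e-08) = 1.288e+05 rad/s.
Step 2 — f₀ = ω₀/(2π) = 2.05e+04 Hz.
Step 3 — Parallel Q: Q = R/(ω₀L) = 1090/(1.288e+05·0.00225) = 3.762.
Step 4 — Bandwidth: Δω = ω₀/Q = 3.423e+04 rad/s; BW = Δω/(2π) = 5448 Hz.

(a) f₀ = 2.05e+04 Hz  (b) Q = 3.762  (c) BW = 5448 Hz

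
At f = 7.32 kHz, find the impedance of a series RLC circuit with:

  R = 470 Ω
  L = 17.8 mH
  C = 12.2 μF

Step 1 — Angular frequency: ω = 2π·f = 2π·7320 = 4.599e+04 rad/s.
Step 2 — Component impedances:
  R: Z = R = 470 Ω
  L: Z = jωL = j·4.599e+04·0.0178 = 0 + j818.7 Ω
  C: Z = 1/(jωC) = -j/(ω·C) = 0 - j1.782 Ω
Step 3 — Series combination: Z_total = R + L + C = 470 + j816.9 Ω = 942.5∠60.1° Ω.

Z = 470 + j816.9 Ω = 942.5∠60.1° Ω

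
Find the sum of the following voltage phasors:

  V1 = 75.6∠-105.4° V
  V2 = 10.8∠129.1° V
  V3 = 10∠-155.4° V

Step 1 — Convert each phasor to rectangular form:
  V1 = 75.6·(cos(-105.4°) + j·sin(-105.4°)) = -20.08 - j72.89 V
  V2 = 10.8·(cos(129.1°) + j·sin(129.1°)) = -6.811 + j8.381 V
  V3 = 10·(cos(-155.4°) + j·sin(-155.4°)) = -9.092 - j4.163 V
Step 2 — Sum components: V_total = -35.98 - j68.67 V.
Step 3 — Convert to polar: |V_total| = 77.52 V, ∠V_total = -117.7°.

V_total = 77.52∠-117.7° V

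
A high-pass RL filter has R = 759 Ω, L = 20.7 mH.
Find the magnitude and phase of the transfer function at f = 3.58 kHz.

Step 1 — Angular frequency: ω = 2π·3580 = 2.249e+04 rad/s.
Step 2 — Transfer function: H(jω) = jωL/(R + jωL).
Step 3 — Numerator jωL = j·465.6; denominator R + jωL = 759 + j465.6.
Step 4 — H = 0.2734 + j0.4457.
Step 5 — Magnitude: |H| = 0.5229 (-5.6 dB); phase: φ = 58.5°.

|H| = 0.5229 (-5.6 dB), φ = 58.5°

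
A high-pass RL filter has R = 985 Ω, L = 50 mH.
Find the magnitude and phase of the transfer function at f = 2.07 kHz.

Step 1 — Angular frequency: ω = 2π·2070 = 1.301e+04 rad/s.
Step 2 — Transfer function: H(jω) = jωL/(R + jωL).
Step 3 — Numerator jωL = j·650.3; denominator R + jωL = 985 + j650.3.
Step 4 — H = 0.3036 + j0.4598.
Step 5 — Magnitude: |H| = 0.551 (-5.2 dB); phase: φ = 56.6°.

|H| = 0.551 (-5.2 dB), φ = 56.6°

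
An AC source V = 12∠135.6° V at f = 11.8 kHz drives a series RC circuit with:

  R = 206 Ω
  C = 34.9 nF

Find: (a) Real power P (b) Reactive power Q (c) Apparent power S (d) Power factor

Step 1 — Angular frequency: ω = 2π·f = 2π·1.18e+04 = 7.414e+04 rad/s.
Step 2 — Component impedances:
  R: Z = R = 206 Ω
  C: Z = 1/(jωC) = -j/(ω·C) = 0 - j386.5 Ω
Step 3 — Series combination: Z_total = R + C = 206 - j386.5 Ω = 437.9∠-61.9° Ω.
Step 4 — Source phasor: V = 12∠135.6° V = -8.574 + j8.396 V.
Step 5 — Current: I = V / Z = -0.02613 - j0.008258 A = 0.0274∠-162.5° A.
Step 6 — Complex power: S = V·I* = 0.1547 - j0.2902 VA.
Step 7 — Real power: P = Re(S) = 0.1547 W.
Step 8 — Reactive power: Q = Im(S) = -0.2902 VAR.
Step 9 — Apparent power: |S| = 0.3288 VA.
Step 10 — Power factor: PF = P/|S| = 0.4704 (leading).

(a) P = 0.1547 W  (b) Q = -0.2902 VAR  (c) S = 0.3288 VA  (d) PF = 0.4704 (leading)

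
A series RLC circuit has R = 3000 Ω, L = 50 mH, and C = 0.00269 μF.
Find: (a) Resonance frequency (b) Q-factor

Step 1 — Resonance condition Im(Z)=0 gives ω₀ = 1/√(LC).
Step 2 — ω₀ = 1/√(0.05·2.69e-09) = 8.623e+04 rad/s.
Step 3 — f₀ = ω₀/(2π) = 1.372e+04 Hz.
Step 4 — Series Q: Q = ω₀L/R = 8.623e+04·0.05/3000 = 1.437.

(a) f₀ = 1.372e+04 Hz  (b) Q = 1.437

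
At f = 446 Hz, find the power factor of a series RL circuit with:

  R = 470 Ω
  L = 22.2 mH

Step 1 — Angular frequency: ω = 2π·f = 2π·446 = 2802 rad/s.
Step 2 — Component impedances:
  R: Z = R = 470 Ω
  L: Z = jωL = j·2802·0.0222 = 0 + j62.21 Ω
Step 3 — Series combination: Z_total = R + L = 470 + j62.21 Ω = 474.1∠7.5° Ω.
Step 4 — Power factor: PF = cos(φ) = Re(Z)/|Z| = 470/474.1 = 0.9914.
Step 5 — Type: Im(Z) = 62.21 ⇒ lagging (phase φ = 7.5°).

PF = 0.9914 (lagging, φ = 7.5°)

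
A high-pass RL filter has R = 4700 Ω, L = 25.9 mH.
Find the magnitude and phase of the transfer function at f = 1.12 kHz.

Step 1 — Angular frequency: ω = 2π·1120 = 7037 rad/s.
Step 2 — Transfer function: H(jω) = jωL/(R + jωL).
Step 3 — Numerator jωL = j·182.3; denominator R + jωL = 4700 + j182.3.
Step 4 — H = 0.001502 + j0.03872.
Step 5 — Magnitude: |H| = 0.03875 (-28.2 dB); phase: φ = 87.8°.

|H| = 0.03875 (-28.2 dB), φ = 87.8°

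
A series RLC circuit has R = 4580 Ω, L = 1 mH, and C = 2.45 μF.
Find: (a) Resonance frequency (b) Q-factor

Step 1 — Resonance condition Im(Z)=0 gives ω₀ = 1/√(LC).
Step 2 — ω₀ = 1/√(0.001·2.45e-06) = 2.02e+04 rad/s.
Step 3 — f₀ = ω₀/(2π) = 3215 Hz.
Step 4 — Series Q: Q = ω₀L/R = 2.02e+04·0.001/4580 = 0.004411.

(a) f₀ = 3215 Hz  (b) Q = 0.004411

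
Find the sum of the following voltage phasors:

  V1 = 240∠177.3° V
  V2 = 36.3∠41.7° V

Step 1 — Convert each phasor to rectangular form:
  V1 = 240·(cos(177.3°) + j·sin(177.3°)) = -239.7 + j11.31 V
  V2 = 36.3·(cos(41.7°) + j·sin(41.7°)) = 27.1 + j24.15 V
Step 2 — Sum components: V_total = -212.6 + j35.45 V.
Step 3 — Convert to polar: |V_total| = 215.6 V, ∠V_total = 170.5°.

V_total = 215.6∠170.5° V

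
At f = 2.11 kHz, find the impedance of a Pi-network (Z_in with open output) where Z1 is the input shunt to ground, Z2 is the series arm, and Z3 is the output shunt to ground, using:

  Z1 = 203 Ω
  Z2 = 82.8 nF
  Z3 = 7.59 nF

Step 1 — Angular frequency: ω = 2π·f = 2π·2110 = 1.326e+04 rad/s.
Step 2 — Component impedances:
  Z1: Z = R = 203 Ω
  Z2: Z = 1/(jωC) = -j/(ω·C) = 0 - j911 Ω
  Z3: Z = 1/(jωC) = -j/(ω·C) = 0 - j9938 Ω
Step 3 — With open output, the series arm Z2 and the output shunt Z3 appear in series to ground: Z2 + Z3 = 0 - j1.085e+04 Ω.
Step 4 — Parallel with input shunt Z1: Z_in = Z1 || (Z2 + Z3) = 202.9 - j3.797 Ω = 203∠-1.1° Ω.

Z = 202.9 - j3.797 Ω = 203∠-1.1° Ω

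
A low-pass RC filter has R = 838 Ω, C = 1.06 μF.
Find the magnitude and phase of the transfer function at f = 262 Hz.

Step 1 — Angular frequency: ω = 2π·262 = 1646 rad/s.
Step 2 — Transfer function: H(jω) = 1/(1 + jωRC).
Step 3 — Denominator: 1 + jωRC = 1 + j·1646·838·1.06e-06 = 1 + j1.462.
Step 4 — H = 0.3186 - j0.466.
Step 5 — Magnitude: |H| = 0.5645 (-5.0 dB); phase: φ = -55.6°.

|H| = 0.5645 (-5.0 dB), φ = -55.6°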